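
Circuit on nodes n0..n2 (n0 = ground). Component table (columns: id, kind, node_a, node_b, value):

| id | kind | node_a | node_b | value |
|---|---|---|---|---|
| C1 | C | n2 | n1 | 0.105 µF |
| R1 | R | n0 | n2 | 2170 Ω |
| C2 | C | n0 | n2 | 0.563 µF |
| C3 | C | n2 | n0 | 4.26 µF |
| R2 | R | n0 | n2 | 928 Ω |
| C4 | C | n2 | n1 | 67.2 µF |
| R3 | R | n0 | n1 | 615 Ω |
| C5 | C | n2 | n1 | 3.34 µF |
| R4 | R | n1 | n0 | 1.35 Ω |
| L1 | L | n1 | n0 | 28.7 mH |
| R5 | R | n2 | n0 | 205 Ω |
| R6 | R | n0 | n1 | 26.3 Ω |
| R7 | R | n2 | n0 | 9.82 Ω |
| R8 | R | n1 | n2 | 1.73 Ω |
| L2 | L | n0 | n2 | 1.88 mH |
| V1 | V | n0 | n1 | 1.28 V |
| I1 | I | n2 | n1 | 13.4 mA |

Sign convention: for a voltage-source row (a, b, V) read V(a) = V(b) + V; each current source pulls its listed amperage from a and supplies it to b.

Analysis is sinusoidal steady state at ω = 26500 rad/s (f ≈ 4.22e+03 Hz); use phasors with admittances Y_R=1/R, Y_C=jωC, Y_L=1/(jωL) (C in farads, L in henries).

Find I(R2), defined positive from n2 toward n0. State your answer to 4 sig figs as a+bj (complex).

Element admittances at ω=26500 rad/s:
  Y(C1) = 0.000+0.002782j S between n2,n1
  Y(R1) = 0.0004608+0.000j S between n0,n2
  Y(C2) = 0.000+0.01492j S between n0,n2
  Y(C3) = 0.000+0.1129j S between n2,n0
  Y(R2) = 0.001078+0.000j S between n0,n2
  Y(C4) = 0.000+1.781j S between n2,n1
  Y(R3) = 0.001626+0.000j S between n0,n1
  Y(C5) = 0.000+0.08851j S between n2,n1
  Y(R4) = 0.7407+0.000j S between n1,n0
  Y(L1) = 0.000-0.001315j S between n1,n0
  Y(R5) = 0.004878+0.000j S between n2,n0
  Y(R6) = 0.03802+0.000j S between n0,n1
  Y(R7) = 0.1018+0.000j S between n2,n0
  Y(R8) = 0.5780+0.000j S between n1,n2
  Y(L2) = 0.000-0.02007j S between n0,n2
  V1: constraint V(n0)−V(n1) = 1.28
  I1: injects 0.0134 A into n1 (from n2)
Assemble and solve the 3×3 MNA system:
  V(n1)=-1.280+0.000j  V(n2)=-1.198-0.03488j
  i(V1)=-1.125-0.1312j

-0.001291-3.759e-05j A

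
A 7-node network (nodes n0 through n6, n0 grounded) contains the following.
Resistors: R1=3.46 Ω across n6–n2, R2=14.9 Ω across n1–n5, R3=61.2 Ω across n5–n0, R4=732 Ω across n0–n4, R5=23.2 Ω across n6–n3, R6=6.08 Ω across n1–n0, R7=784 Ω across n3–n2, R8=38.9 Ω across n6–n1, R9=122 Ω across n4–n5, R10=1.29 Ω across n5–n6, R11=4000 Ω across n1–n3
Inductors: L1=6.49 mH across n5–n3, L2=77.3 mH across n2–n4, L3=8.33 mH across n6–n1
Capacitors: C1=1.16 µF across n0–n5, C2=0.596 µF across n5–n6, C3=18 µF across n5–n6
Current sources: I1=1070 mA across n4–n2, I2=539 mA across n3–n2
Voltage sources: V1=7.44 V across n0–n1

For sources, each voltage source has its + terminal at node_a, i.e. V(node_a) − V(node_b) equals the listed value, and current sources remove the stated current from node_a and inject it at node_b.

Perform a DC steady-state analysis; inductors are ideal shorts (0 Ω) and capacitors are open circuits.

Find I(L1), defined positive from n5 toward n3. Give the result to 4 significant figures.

0.5171 A

Apply KCL at each of the 6 non-ground nodes and solve the resulting linear system.
Node n1: branches {R2, L3, R6, R8, R11, V1} → V_1 = -7.440
Node n2: branches {R1, L2, I1, I2, R7} → V_2 = -5.622
Node n3: branches {L1, I2, R5, R7, R11} → V_3 = -7.879
Node n4: branches {L2, I1, R4, R9} → V_4 = -5.622
Node n5: branches {L1, R2, C1, R3, C2, C3, R9, R10} → V_5 = -7.879
Node n6: branches {R1, L3, C2, R5, C3, R8, R10} → V_6 = -7.440
Source currents: i(L1)=0.5171, i(L2)=1.081, i(L3)=0.1660, i(V1)=-1.360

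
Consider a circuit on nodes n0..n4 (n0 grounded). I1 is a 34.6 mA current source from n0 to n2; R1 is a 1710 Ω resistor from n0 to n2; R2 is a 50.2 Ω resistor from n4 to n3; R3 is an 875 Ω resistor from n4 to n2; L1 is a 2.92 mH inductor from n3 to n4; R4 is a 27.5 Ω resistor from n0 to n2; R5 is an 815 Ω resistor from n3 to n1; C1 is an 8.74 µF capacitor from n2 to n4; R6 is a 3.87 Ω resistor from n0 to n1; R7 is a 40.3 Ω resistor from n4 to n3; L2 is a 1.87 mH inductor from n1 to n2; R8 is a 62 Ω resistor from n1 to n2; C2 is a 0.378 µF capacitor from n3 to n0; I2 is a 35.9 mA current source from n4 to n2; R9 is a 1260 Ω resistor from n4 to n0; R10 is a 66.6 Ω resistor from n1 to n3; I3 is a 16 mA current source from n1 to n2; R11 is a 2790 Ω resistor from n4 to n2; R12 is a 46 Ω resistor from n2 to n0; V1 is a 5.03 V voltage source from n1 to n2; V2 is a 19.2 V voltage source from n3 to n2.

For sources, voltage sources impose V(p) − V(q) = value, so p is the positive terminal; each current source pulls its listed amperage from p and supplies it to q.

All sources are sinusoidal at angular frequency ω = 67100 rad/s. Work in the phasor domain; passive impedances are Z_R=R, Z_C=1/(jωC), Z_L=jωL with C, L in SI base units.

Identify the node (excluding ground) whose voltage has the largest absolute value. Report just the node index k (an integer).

3

MNA unknowns: 4 node voltages V₁..V_4 plus 2 source currents (V1, V2)
I1: z[0]−=0.0346, z[2]+=0.0346
R1: Y=0.0005848+0.000j on G[0,2]
R2: Y=0.01992+0.000j on G[4,3]
R3: Y=0.001143+0.000j on G[4,2]
L1: Y=0.000-0.005104j on G[3,4]
R4: Y=0.03636+0.000j on G[0,2]
R5: Y=0.001227+0.000j on G[3,1]
C1: Y=0.000+0.5865j on G[2,4]
R6: Y=0.2584+0.000j on G[0,1]
R7: Y=0.02481+0.000j on G[4,3]
L2: Y=0.000-0.007970j on G[1,2]
R8: Y=0.01613+0.000j on G[1,2]
C2: Y=0.000+0.02536j on G[3,0]
I2: z[4]−=0.0359, z[2]+=0.0359
R9: Y=0.0007937+0.000j on G[4,0]
R10: Y=0.01502+0.000j on G[1,3]
I3: z[1]−=0.016, z[2]+=0.016
R11: Y=0.0003584+0.000j on G[4,2]
R12: Y=0.02174+0.000j on G[2,0]
V1: row V1−V2=5.03, i_V1 at 1,2
V2: row V3−V2=19.2, i_V2 at 3,2
solve → V1=0.9542-1.203j, V2=-4.076-1.203j, V3=15.12-1.203j, V4=-4.127-2.629j
aux → i_V1=-0.1135+0.3510j, i_V2=-1.129-0.3491j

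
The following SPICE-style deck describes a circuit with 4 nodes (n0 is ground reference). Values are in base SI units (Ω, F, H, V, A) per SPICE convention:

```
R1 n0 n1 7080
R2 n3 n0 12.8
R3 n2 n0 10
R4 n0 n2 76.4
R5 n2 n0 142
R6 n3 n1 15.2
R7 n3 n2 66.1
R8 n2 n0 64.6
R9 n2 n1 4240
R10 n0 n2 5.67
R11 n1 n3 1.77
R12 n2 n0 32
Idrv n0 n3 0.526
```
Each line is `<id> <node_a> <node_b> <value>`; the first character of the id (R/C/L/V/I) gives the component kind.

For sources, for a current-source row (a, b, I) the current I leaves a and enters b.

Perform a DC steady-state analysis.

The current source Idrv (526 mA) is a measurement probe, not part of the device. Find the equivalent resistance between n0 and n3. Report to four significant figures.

R_eq = 10.76 Ω

Element admittances at DC:
  Y(R1) = 0.0001412 S between n0,n1
  Y(R2) = 0.07812 S between n3,n0
  Y(R3) = 0.1000 S between n2,n0
  Y(R4) = 0.01309 S between n0,n2
  Y(R5) = 0.007042 S between n2,n0
  Y(R6) = 0.06579 S between n3,n1
  Y(R7) = 0.01513 S between n3,n2
  Y(R8) = 0.01548 S between n2,n0
  Y(R9) = 0.0002358 S between n2,n1
  Y(R10) = 0.1764 S between n0,n2
  Y(R11) = 0.5650 S between n1,n3
  Y(R12) = 0.03125 S between n2,n0
  Idrv: injects 0.526 A into n3 (from n0)
Assemble and solve the 3×3 MNA system:
  V(n1)=5.654  V(n2)=0.2424  V(n3)=5.658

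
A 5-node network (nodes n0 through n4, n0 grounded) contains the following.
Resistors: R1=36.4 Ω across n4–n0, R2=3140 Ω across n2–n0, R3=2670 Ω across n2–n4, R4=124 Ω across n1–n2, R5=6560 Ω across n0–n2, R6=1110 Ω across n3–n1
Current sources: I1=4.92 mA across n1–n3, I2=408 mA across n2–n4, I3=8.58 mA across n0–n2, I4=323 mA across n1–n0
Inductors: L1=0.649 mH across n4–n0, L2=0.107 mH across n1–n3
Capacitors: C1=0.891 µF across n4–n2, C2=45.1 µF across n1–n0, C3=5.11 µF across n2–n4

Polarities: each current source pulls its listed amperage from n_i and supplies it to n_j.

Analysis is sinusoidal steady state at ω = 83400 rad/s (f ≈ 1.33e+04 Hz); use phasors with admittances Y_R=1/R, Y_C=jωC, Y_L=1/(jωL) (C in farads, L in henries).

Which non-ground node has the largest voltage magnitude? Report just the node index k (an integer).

Element admittances at ω=83400 rad/s:
  Y(R1) = 0.02747+0.000j S between n4,n0
  Y(R2) = 0.0003185+0.000j S between n2,n0
  I1: injects 0.00492 A into n3 (from n1)
  Y(R3) = 0.0003745+0.000j S between n2,n4
  Y(L1) = 0.000-0.01848j S between n4,n0
  Y(C1) = 0.000+0.07431j S between n4,n2
  I2: injects 0.408 A into n4 (from n2)
  Y(R4) = 0.008065+0.000j S between n1,n2
  Y(C2) = 0.000+3.761j S between n1,n0
  I3: injects 0.00858 A into n2 (from n0)
  Y(R5) = 0.0001524+0.000j S between n0,n2
  Y(L2) = 0.000-0.1121j S between n1,n3
  Y(R6) = 0.0009009+0.000j S between n3,n1
  Y(C3) = 0.000+0.4262j S between n2,n4
  I4: injects 0.323 A into n0 (from n1)
Assemble and solve the 4×4 MNA system:
  V(n1)=0.001457+0.08534j  V(n2)=0.2484+0.7650j  V(n3)=0.001810+0.1292j  V(n4)=0.2607-0.03732j

2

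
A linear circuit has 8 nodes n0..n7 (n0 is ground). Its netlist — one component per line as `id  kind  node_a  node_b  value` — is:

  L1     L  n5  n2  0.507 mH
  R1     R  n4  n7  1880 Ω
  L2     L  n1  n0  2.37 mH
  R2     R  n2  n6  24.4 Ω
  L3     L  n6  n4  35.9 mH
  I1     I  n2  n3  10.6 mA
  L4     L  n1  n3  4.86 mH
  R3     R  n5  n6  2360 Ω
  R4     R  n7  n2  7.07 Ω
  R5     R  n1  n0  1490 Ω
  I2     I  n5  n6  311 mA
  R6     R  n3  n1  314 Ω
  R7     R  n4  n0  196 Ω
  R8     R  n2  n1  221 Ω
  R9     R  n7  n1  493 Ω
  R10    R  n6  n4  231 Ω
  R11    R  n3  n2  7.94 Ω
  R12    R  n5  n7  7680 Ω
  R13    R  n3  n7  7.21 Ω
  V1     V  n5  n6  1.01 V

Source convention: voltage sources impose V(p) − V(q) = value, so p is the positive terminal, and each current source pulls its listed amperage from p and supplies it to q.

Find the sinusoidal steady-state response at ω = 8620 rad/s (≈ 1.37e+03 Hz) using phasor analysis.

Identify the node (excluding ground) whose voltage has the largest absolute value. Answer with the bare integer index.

6

MNA unknowns: 7 node voltages V₁..V_7 plus 1 source current (V1)
L1: Y=0.000-0.2288j on G[5,2]
R1: Y=0.0005319+0.000j on G[4,7]
L2: Y=0.000-0.04895j on G[1,0]
R2: Y=0.04098+0.000j on G[2,6]
L3: Y=0.000-0.003231j on G[6,4]
I1: z[2]−=0.0106, z[3]+=0.0106
L4: Y=0.000-0.02387j on G[1,3]
R3: Y=0.0004237+0.000j on G[5,6]
R4: Y=0.1414+0.000j on G[7,2]
R5: Y=0.0006711+0.000j on G[1,0]
I2: z[5]−=0.311, z[6]+=0.311
R6: Y=0.003185+0.000j on G[3,1]
R7: Y=0.005102+0.000j on G[4,0]
R8: Y=0.004525+0.000j on G[2,1]
R9: Y=0.002028+0.000j on G[7,1]
R10: Y=0.004329+0.000j on G[6,4]
R11: Y=0.1259+0.000j on G[3,2]
R12: Y=0.0001302+0.000j on G[5,7]
R13: Y=0.1387+0.000j on G[3,7]
V1: row V5−V6=1.01, i_V1 at 5,6
solve → V1=0.03071+0.04033j, V2=0.07027+0.09077j, V3=0.1148+0.1001j, V4=-0.3910+0.2893j, V5=0.1102+0.2744j, V6=-0.8998+0.2744j, V7=0.09096+0.09543j
aux → i_V1=-0.3534+0.009103j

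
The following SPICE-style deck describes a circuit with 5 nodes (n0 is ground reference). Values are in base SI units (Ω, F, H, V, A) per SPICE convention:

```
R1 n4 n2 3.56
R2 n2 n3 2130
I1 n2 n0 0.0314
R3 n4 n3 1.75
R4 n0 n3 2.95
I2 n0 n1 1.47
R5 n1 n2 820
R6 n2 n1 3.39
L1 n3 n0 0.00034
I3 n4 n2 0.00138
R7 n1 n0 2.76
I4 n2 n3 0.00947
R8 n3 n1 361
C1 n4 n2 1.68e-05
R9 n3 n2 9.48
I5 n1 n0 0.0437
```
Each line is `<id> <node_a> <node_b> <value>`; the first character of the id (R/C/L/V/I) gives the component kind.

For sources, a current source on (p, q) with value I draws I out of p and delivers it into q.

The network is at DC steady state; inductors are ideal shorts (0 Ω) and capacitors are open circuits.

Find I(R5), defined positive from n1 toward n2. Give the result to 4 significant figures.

Apply KCL at each of the 4 non-ground nodes and solve the resulting linear system.
Node n1: branches {I2, R5, R6, R7, R8, I5} → V_1 = 2.743
Node n2: branches {R1, R2, I1, R5, R6, I3, I4, C1, R9} → V_2 = 1.308
Node n3: branches {R2, R3, R4, L1, I4, R8, R9} → V_3 = 0.000
Node n4: branches {R1, R3, I3, C1} → V_4 = 0.4295
Source currents: i(L1)=0.4011

0.001749 A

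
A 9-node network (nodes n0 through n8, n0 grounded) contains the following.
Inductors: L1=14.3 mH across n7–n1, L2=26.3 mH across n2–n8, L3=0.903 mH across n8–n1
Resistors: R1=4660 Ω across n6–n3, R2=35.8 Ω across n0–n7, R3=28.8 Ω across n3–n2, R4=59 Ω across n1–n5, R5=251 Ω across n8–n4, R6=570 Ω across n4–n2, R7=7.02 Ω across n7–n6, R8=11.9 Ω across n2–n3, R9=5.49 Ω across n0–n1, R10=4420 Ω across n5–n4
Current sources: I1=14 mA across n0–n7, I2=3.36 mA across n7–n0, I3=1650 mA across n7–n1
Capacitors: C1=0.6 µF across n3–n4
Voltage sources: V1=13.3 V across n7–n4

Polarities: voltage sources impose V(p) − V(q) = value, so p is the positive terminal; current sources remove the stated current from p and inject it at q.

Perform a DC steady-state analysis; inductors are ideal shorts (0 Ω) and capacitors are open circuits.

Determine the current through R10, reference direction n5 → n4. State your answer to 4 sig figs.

Apply KCL at each of the 8 non-ground nodes and solve the resulting linear system.
Node n1: branches {L1, R4, I3, L3, R9} → V_1 = 0.05065
Node n2: branches {R3, R6, L2, R8} → V_2 = 0.05065
Node n3: branches {R1, R3, C1, R8} → V_3 = 0.05065
Node n4: branches {R5, R6, C1, R10, V1} → V_4 = -13.25
Node n5: branches {R4, R10} → V_5 = -0.1245
Node n6: branches {R1, R7} → V_6 = 0.05065
Node n7: branches {L1, I1, R2, I2, I3, R7, V1} → V_7 = 0.05065
Node n8: branches {R5, L2, L3} → V_8 = 0.05065
Source currents: i(L1)=-1.561, i(L2)=-0.02333, i(L3)=-0.07632, i(V1)=-0.07929

0.002969 A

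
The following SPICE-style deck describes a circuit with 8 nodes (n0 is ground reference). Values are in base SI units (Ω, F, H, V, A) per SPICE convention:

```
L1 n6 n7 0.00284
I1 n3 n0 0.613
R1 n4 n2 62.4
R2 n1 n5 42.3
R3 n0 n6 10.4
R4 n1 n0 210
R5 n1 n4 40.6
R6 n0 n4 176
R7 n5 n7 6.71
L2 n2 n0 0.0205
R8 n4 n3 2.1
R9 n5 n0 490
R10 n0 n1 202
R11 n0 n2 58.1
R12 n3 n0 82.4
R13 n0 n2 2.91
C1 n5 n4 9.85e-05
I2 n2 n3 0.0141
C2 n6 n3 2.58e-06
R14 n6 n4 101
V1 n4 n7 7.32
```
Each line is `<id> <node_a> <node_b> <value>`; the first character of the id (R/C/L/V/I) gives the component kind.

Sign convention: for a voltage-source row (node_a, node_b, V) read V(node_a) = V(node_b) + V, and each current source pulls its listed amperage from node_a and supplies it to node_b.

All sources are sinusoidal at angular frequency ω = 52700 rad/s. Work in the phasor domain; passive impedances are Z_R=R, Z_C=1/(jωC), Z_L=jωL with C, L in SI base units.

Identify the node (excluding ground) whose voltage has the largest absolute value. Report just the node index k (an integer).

Apply KCL at each of the 7 non-ground nodes and solve the resulting linear system.
Node n1: branches {R2, R4, R5, R10} → V_1 = -4.070+1.549j
Node n2: branches {R1, L2, R11, R13, I2} → V_2 = -0.2453+0.07428j
Node n3: branches {I1, R8, R12, I2, C2} → V_3 = -5.185+2.048j
Node n4: branches {R1, R5, R6, R8, C1, R14, V1} → V_4 = -4.885+1.761j
Node n5: branches {R2, R7, R9, C1} → V_5 = -4.894+1.965j
Node n6: branches {L1, R3, C2, R14} → V_6 = -3.997-0.8419j
Node n7: branches {L1, R7, V1} → V_7 = -12.21+1.761j
Source currents: i(V1)=-1.072+0.02440j

7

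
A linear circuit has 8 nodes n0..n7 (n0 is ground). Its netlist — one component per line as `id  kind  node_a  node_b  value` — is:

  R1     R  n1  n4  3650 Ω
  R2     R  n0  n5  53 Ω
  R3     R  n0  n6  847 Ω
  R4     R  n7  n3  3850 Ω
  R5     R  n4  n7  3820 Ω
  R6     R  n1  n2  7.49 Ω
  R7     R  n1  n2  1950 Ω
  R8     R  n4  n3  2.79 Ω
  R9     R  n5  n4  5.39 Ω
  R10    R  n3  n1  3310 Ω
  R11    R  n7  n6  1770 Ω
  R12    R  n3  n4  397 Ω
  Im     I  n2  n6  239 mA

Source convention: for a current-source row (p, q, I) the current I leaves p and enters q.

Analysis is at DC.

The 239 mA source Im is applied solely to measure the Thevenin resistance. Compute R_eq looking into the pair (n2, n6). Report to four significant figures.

R_eq = 2471. Ω

Element admittances at DC:
  Y(R1) = 0.0002740 S between n1,n4
  Y(R2) = 0.01887 S between n0,n5
  Y(R3) = 0.001181 S between n0,n6
  Y(R4) = 0.0002597 S between n7,n3
  Y(R5) = 0.0002618 S between n4,n7
  Y(R6) = 0.1335 S between n1,n2
  Y(R7) = 0.0005128 S between n1,n2
  Y(R8) = 0.3584 S between n4,n3
  Y(R9) = 0.1855 S between n5,n4
  Y(R10) = 0.0003021 S between n3,n1
  Y(R11) = 0.0005650 S between n7,n6
  Y(R12) = 0.002519 S between n3,n4
  Im: injects 0.239 A into n6 (from n2)
Assemble and solve the 7×7 MNA system:
  V(n1)=-426.2  V(n2)=-428.0  V(n3)=-11.48  V(n4)=-11.20  V(n5)=-10.17  V(n6)=162.5  V(n7)=79.06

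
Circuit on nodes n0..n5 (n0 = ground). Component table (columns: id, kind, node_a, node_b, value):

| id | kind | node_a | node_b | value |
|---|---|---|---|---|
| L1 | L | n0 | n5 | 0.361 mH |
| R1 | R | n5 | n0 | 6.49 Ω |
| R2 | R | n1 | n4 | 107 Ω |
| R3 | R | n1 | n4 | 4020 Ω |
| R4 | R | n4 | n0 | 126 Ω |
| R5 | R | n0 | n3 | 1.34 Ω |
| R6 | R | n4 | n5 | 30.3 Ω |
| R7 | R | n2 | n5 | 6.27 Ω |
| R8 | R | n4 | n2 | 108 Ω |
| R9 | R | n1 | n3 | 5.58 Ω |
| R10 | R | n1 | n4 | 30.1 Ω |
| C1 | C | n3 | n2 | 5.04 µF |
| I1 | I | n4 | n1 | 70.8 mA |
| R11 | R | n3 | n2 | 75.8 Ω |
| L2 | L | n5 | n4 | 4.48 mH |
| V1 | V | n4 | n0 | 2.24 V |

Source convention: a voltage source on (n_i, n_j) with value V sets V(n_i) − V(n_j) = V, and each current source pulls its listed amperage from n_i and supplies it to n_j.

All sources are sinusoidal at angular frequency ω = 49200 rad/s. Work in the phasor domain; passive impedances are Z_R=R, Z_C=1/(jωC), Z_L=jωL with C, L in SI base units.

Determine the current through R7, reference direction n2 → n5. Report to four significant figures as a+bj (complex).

Element admittances at ω=49200 rad/s:
  Y(L1) = 0.000-0.05630j S between n0,n5
  Y(R1) = 0.1541+0.000j S between n5,n0
  Y(R2) = 0.009346+0.000j S between n1,n4
  Y(R3) = 0.0002488+0.000j S between n1,n4
  Y(R4) = 0.007937+0.000j S between n4,n0
  Y(R5) = 0.7463+0.000j S between n0,n3
  Y(R6) = 0.03300+0.000j S between n4,n5
  Y(R7) = 0.1595+0.000j S between n2,n5
  Y(R8) = 0.009259+0.000j S between n4,n2
  Y(R9) = 0.1792+0.000j S between n1,n3
  Y(R10) = 0.03322+0.000j S between n1,n4
  Y(C1) = 0.000+0.2480j S between n3,n2
  I1: injects 0.0708 A into n1 (from n4)
  Y(R11) = 0.01319+0.000j S between n3,n2
  Y(L2) = 0.000-0.004537j S between n5,n4
  V1: constraint V(n4)−V(n0) = 2.24
Assemble and solve the 6×6 MNA system:
  V(n1)=0.9201+0.01453j  V(n2)=0.2724-0.09629j  V(n3)=0.2097+0.01800j  V(n4)=2.240+0.000j  V(n5)=0.3411-0.01376j
  i(V1)=-0.2260+0.007892j

-0.01095-0.01316j A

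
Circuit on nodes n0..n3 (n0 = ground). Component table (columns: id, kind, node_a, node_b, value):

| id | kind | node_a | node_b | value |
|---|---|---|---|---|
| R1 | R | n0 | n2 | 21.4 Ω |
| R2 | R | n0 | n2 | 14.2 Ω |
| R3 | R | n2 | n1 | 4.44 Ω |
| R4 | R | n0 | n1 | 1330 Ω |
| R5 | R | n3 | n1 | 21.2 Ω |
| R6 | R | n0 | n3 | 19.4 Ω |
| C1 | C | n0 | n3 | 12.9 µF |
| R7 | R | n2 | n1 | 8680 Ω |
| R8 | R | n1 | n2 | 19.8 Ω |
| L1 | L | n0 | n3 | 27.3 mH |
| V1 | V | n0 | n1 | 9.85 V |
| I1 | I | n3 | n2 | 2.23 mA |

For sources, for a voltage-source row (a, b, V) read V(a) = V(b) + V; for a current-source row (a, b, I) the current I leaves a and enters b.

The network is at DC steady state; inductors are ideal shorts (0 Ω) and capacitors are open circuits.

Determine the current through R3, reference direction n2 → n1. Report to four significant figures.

0.6626 A

Element admittances at DC:
  Y(R1) = 0.04673 S between n0,n2
  Y(R2) = 0.07042 S between n0,n2
  Y(R3) = 0.2252 S between n2,n1
  Y(R4) = 0.0007519 S between n0,n1
  Y(R5) = 0.04717 S between n3,n1
  Y(R6) = 0.05155 S between n0,n3
  Y(C1) = 0.000 S between n0,n3
  Y(R7) = 0.0001152 S between n2,n1
  Y(R8) = 0.05051 S between n1,n2
  L1: short n0↔n3 (DC inductor)
  V1: constraint V(n0)−V(n1) = 9.85
  I1: injects 0.00223 A into n2 (from n3)
Assemble and solve the 5×5 MNA system:
  V(n1)=-9.850  V(n2)=-6.908  V(n3)=0.000
  i(L1)=0.4669  i(V1)=-1.284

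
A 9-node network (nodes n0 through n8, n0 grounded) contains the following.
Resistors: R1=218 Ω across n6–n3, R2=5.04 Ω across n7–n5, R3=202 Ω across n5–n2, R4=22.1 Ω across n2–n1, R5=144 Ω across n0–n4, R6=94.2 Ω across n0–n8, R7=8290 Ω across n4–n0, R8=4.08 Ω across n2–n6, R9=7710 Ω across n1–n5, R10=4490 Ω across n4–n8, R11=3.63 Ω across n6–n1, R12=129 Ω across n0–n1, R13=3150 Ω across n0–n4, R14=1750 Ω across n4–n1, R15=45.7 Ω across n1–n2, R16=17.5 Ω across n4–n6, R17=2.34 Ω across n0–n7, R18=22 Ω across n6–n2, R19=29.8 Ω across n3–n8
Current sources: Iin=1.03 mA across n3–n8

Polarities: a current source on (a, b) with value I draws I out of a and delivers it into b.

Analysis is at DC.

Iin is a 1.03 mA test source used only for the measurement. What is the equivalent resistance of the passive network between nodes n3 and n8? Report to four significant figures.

R_eq = 27.53 Ω

MNA unknowns: 8 node voltages V₁..V_8
R1: Y=0.004587 on G[6,3]
R2: Y=0.1984 on G[7,5]
R3: Y=0.004950 on G[5,2]
R4: Y=0.04525 on G[2,1]
R5: Y=0.006944 on G[0,4]
R6: Y=0.01062 on G[0,8]
R7: Y=0.0001206 on G[4,0]
R8: Y=0.2451 on G[2,6]
R9: Y=0.0001297 on G[1,5]
R10: Y=0.0002227 on G[4,8]
R11: Y=0.2755 on G[6,1]
R12: Y=0.007752 on G[0,1]
R13: Y=0.0003175 on G[0,4]
R14: Y=0.0005714 on G[4,1]
R15: Y=0.02188 on G[1,2]
R16: Y=0.05714 on G[4,6]
R17: Y=0.4274 on G[0,7]
R18: Y=0.04545 on G[6,2]
R19: Y=0.03356 on G[3,8]
Iin: z[3]−=0.00103, z[8]+=0.00103
solve → V1=-0.003940, V2=-0.003973, V3=-0.02118, V4=-0.003549, V5=-0.0001435, V6=-0.004045, V7=-4.551e-05, V8=0.007177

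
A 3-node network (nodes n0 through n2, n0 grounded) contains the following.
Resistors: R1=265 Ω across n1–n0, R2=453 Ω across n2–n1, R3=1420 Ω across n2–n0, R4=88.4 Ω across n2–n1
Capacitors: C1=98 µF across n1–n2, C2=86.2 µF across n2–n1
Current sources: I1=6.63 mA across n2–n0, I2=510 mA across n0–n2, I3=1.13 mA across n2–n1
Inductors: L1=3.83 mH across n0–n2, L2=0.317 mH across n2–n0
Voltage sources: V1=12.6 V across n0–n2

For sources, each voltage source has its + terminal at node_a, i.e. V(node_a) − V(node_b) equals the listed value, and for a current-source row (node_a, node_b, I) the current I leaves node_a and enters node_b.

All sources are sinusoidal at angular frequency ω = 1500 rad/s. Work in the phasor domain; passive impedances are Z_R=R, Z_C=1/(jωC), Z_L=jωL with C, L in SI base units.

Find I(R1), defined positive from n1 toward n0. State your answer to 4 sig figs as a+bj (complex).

Apply KCL at each of the 2 non-ground nodes and solve the resulting linear system.
Node n1: branches {R1, C1, C2, R2, I3, R4} → V_1 = -12.59-0.1755j
Node n2: branches {C1, I1, C2, I2, R2, L1, I3, L2, R3, R4, V1} → V_2 = -12.60+0.000j
Source currents: i(V1)=-0.5597+28.69j

-0.04751-0.0006622j A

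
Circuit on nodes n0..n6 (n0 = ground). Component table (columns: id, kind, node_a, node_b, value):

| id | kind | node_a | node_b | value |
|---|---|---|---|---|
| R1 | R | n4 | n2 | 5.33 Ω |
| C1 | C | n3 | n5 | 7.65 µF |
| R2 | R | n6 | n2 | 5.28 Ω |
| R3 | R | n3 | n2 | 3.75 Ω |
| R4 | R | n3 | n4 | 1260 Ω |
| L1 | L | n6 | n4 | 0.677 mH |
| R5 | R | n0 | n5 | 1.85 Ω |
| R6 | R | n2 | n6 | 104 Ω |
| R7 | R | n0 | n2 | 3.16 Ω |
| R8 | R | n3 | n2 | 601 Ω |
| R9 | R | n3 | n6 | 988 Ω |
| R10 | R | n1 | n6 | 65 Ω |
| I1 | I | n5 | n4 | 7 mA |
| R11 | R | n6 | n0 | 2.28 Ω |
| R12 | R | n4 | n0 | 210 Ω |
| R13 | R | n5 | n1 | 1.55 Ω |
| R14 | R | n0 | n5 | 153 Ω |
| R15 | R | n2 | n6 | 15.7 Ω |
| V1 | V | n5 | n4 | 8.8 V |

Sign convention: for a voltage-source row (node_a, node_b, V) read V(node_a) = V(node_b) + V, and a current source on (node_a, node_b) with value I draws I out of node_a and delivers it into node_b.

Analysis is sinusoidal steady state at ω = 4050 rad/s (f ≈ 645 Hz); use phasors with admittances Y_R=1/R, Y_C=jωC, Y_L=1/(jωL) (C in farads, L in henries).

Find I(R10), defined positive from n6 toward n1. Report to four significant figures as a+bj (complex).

-0.08419+0.05040j A

Element admittances at ω=4050 rad/s:
  Y(R1) = 0.1876+0.000j S between n4,n2
  Y(C1) = 0.000+0.03098j S between n3,n5
  Y(R2) = 0.1894+0.000j S between n6,n2
  Y(R3) = 0.2667+0.000j S between n3,n2
  Y(R4) = 0.0007937+0.000j S between n3,n4
  Y(L1) = 0.000-0.3647j S between n6,n4
  Y(R5) = 0.5405+0.000j S between n0,n5
  Y(R6) = 0.009615+0.000j S between n2,n6
  Y(R7) = 0.3165+0.000j S between n0,n2
  Y(R8) = 0.001664+0.000j S between n3,n2
  Y(R9) = 0.001012+0.000j S between n3,n6
  Y(R10) = 0.01538+0.000j S between n1,n6
  I1: injects 0.007 A into n4 (from n5)
  Y(R11) = 0.4386+0.000j S between n6,n0
  Y(R12) = 0.004762+0.000j S between n4,n0
  Y(R13) = 0.6452+0.000j S between n5,n1
  Y(R14) = 0.006536+0.000j S between n0,n5
  Y(R15) = 0.06369+0.000j S between n2,n6
  V1: constraint V(n5)−V(n4) = 8.8
Assemble and solve the 7×7 MNA system:
  V(n1)=3.063-1.536j  V(n2)=-2.097+0.4020j  V(n3)=-1.812+0.9752j  V(n4)=-5.607-1.614j  V(n5)=3.193-1.614j  V(n6)=-2.409+1.740j
  i(V1)=-1.918+0.7782j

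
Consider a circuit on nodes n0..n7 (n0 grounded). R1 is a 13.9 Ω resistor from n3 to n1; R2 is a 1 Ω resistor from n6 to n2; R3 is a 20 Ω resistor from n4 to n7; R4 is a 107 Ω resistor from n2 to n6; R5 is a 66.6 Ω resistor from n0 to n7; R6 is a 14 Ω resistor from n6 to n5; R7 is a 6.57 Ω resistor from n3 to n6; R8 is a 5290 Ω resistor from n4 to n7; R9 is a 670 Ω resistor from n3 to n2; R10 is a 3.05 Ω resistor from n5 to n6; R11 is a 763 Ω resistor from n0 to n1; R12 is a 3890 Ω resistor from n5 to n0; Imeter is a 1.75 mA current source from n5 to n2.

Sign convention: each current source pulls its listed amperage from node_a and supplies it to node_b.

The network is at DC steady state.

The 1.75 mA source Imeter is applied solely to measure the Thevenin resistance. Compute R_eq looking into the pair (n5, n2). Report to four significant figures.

R_eq = 3.492 Ω

Element admittances at DC:
  Y(R1) = 0.07194 S between n3,n1
  Y(R2) = 1.000 S between n6,n2
  Y(R3) = 0.05000 S between n4,n7
  Y(R4) = 0.009346 S between n2,n6
  Y(R5) = 0.01502 S between n0,n7
  Y(R6) = 0.07143 S between n6,n5
  Y(R7) = 0.1522 S between n3,n6
  Y(R8) = 0.0001890 S between n4,n7
  Y(R9) = 0.001493 S between n3,n2
  Y(R10) = 0.3279 S between n5,n6
  Y(R11) = 0.001311 S between n0,n1
  Y(R12) = 0.0002571 S between n5,n0
  Imeter: injects 0.00175 A into n2 (from n5)
Assemble and solve the 7×7 MNA system:
  V(n1)=0.0007179  V(n2)=0.002452  V(n3)=0.0007310  V(n4)=0.000  V(n5)=-0.003660  V(n6)=0.0007203  V(n7)=0.000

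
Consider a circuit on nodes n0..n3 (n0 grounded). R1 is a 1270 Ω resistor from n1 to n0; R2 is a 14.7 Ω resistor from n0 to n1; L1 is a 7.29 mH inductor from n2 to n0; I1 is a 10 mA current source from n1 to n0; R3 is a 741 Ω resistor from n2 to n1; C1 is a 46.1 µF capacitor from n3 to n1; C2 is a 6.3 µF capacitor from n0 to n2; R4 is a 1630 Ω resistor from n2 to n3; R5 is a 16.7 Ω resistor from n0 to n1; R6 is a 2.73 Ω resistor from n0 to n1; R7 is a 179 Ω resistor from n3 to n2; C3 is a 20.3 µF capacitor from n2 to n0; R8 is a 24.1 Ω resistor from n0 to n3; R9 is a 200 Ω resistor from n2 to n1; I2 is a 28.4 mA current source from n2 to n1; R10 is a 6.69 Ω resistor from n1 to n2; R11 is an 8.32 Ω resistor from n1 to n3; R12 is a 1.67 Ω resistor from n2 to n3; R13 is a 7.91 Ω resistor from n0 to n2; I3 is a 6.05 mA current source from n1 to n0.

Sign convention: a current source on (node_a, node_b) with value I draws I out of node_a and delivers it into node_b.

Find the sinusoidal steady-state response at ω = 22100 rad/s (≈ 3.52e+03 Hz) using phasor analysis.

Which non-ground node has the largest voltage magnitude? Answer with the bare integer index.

MNA unknowns: 3 node voltages V₁..V_3
R1: Y=0.0007874+0.000j on G[1,0]
R2: Y=0.06803+0.000j on G[0,1]
L1: Y=0.000-0.006207j on G[2,0]
I1: z[1]−=0.01, z[0]+=0.01
R3: Y=0.001350+0.000j on G[2,1]
C1: Y=0.000+1.019j on G[3,1]
C2: Y=0.000+0.1392j on G[0,2]
R4: Y=0.0006135+0.000j on G[2,3]
R5: Y=0.05988+0.000j on G[0,1]
R6: Y=0.3663+0.000j on G[0,1]
R7: Y=0.005587+0.000j on G[3,2]
C3: Y=0.000+0.4486j on G[2,0]
R8: Y=0.04149+0.000j on G[0,3]
R9: Y=0.005000+0.000j on G[2,1]
I2: z[2]−=0.0284, z[1]+=0.0284
R10: Y=0.1495+0.000j on G[1,2]
R11: Y=0.1202+0.000j on G[1,3]
R12: Y=0.5988+0.000j on G[2,3]
R13: Y=0.1264+0.000j on G[0,2]
I3: z[1]−=0.00605, z[0]+=0.00605
solve → V1=0.0002189+0.009548j, V2=-0.01487+0.02465j, V3=0.001387+0.01939j

2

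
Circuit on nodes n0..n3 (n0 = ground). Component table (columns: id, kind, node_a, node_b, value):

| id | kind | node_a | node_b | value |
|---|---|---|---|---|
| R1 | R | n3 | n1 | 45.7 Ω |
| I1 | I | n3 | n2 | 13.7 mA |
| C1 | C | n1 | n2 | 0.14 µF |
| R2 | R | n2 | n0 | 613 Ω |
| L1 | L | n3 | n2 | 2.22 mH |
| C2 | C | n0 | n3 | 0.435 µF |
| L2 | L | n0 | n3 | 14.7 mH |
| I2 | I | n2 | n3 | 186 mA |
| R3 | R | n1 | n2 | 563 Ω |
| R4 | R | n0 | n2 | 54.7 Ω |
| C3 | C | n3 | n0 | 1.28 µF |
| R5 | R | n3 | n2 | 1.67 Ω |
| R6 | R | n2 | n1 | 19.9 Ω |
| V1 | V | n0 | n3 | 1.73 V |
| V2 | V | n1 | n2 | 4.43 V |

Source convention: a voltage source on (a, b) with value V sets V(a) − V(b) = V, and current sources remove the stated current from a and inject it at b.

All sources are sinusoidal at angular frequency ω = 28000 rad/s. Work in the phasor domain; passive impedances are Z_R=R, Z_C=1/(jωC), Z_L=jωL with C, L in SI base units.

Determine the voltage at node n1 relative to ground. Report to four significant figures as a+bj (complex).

2.334-0.009199j V

MNA unknowns: 3 node voltages V₁..V_3 plus 2 source currents (V1, V2)
R1: Y=0.02188+0.000j on G[3,1]
I1: z[3]−=0.0137, z[2]+=0.0137
C1: Y=0.000+0.003920j on G[1,2]
R2: Y=0.001631+0.000j on G[2,0]
L1: Y=0.000-0.01609j on G[3,2]
C2: Y=0.000+0.01218j on G[0,3]
L2: Y=0.000-0.002430j on G[0,3]
I2: z[2]−=0.186, z[3]+=0.186
R3: Y=0.001776+0.000j on G[1,2]
R4: Y=0.01828+0.000j on G[0,2]
C3: Y=0.000+0.03584j on G[3,0]
R5: Y=0.5988+0.000j on G[3,2]
R6: Y=0.05025+0.000j on G[2,1]
V1: row V0−V3=1.73, i_V1 at 0,3
V2: row V1−V2=4.43, i_V2 at 1,2
solve → V1=2.334-0.009199j, V2=-2.096-0.009199j, V3=-1.730+0.000j
aux → i_V1=-0.04174-0.07905j, i_V2=-0.3194-0.01716j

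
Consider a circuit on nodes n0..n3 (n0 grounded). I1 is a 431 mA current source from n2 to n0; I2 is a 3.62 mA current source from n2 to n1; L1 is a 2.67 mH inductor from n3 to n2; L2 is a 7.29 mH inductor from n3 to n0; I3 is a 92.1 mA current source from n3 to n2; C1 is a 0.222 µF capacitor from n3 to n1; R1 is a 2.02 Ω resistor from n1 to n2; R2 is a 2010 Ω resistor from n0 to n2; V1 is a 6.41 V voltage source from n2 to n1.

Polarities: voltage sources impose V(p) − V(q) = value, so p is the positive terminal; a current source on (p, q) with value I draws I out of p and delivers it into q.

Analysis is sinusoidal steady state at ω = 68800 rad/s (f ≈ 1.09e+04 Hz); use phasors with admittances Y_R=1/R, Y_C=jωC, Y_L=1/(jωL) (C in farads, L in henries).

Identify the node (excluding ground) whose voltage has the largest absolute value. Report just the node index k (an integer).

3

Apply KCL at each of the 3 non-ground nodes and solve the resulting linear system.
Node n1: branches {I2, C1, R1, V1} → V_1 = -31.60-176.7j
Node n2: branches {I1, I2, L1, I3, R1, R2, V1} → V_2 = -25.19-176.7j
Node n3: branches {L1, L2, I3, C1} → V_3 = -44.09-209.9j
Source currents: i(V1)=-3.684+0.1908j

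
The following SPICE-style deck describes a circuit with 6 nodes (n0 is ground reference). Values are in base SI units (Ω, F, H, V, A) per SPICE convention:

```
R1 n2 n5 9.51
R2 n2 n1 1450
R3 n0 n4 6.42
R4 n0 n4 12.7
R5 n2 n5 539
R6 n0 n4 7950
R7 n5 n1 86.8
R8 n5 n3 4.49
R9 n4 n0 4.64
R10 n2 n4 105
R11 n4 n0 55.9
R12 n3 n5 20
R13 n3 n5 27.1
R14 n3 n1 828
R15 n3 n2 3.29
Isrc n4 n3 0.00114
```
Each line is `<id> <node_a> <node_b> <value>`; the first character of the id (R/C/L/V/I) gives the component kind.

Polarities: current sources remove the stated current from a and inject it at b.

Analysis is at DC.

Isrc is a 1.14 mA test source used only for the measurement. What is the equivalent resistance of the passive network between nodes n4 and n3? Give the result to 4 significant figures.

R_eq = 107.6 Ω

MNA unknowns: 5 node voltages V₁..V_5
R1: Y=0.1052 on G[2,5]
R2: Y=0.0006897 on G[2,1]
R3: Y=0.1558 on G[0,4]
R4: Y=0.07874 on G[0,4]
R5: Y=0.001855 on G[2,5]
R6: Y=0.0001258 on G[0,4]
R7: Y=0.01152 on G[5,1]
R8: Y=0.2227 on G[5,3]
R9: Y=0.2155 on G[4,0]
R10: Y=0.009524 on G[2,4]
R11: Y=0.01789 on G[4,0]
R12: Y=0.05000 on G[3,5]
R13: Y=0.03690 on G[3,5]
R14: Y=0.001208 on G[3,1]
R15: Y=0.3040 on G[3,2]
Isrc: z[4]−=0.00114, z[3]+=0.00114
solve → V1=0.1219, V2=0.1197, V3=0.1227, V4=0.000, V5=0.1219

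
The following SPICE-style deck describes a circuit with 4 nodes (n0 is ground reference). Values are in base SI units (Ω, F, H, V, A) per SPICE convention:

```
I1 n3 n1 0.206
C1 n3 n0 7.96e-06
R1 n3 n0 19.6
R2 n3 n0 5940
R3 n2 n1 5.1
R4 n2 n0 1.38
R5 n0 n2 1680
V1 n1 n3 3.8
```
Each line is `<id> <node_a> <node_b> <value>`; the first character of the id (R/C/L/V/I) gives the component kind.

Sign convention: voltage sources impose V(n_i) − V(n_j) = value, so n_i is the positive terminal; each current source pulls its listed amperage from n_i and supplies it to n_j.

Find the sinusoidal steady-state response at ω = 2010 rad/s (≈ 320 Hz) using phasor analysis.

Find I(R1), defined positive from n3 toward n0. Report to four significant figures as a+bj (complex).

Apply KCL at each of the 3 non-ground nodes and solve the resulting linear system.
Node n1: branches {I1, R3, V1} → V_1 = 0.9636+0.2208j
Node n2: branches {R3, R4, R5} → V_2 = 0.2051+0.04699j
Node n3: branches {I1, C1, R1, R2, V1} → V_3 = -2.836+0.2208j
Source currents: i(V1)=0.05727-0.03408j

-0.1447+0.01127j A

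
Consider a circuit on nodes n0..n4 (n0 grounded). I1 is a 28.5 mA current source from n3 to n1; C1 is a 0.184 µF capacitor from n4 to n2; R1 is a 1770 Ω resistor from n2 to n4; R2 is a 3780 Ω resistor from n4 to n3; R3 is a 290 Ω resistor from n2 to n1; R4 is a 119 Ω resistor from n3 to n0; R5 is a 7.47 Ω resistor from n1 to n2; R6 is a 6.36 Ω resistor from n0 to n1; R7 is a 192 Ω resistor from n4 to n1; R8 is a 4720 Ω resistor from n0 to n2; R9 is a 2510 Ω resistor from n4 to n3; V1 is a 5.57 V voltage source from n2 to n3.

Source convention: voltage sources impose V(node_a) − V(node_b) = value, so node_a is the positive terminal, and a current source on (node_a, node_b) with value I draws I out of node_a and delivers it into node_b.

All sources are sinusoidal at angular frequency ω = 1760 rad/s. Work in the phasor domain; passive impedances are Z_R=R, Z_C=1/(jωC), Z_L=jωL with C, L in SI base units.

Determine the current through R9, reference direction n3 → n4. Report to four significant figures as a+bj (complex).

-0.001950-1.394e-05j A

Apply KCL at each of the 4 non-ground nodes and solve the resulting linear system.
Node n1: branches {I1, R3, R5, R6, R7} → V_1 = 0.2755+6.284e-05j
Node n2: branches {C1, R1, R3, R5, R8, V1} → V_2 = 0.4043-0.001147j
Node n3: branches {I1, R2, R4, R9, V1} → V_3 = -5.166-0.001147j
Node n4: branches {C1, R1, R2, R7, R9} → V_4 = -0.2719+0.03385j
Source currents: i(V1)=-0.01815-3.284e-05j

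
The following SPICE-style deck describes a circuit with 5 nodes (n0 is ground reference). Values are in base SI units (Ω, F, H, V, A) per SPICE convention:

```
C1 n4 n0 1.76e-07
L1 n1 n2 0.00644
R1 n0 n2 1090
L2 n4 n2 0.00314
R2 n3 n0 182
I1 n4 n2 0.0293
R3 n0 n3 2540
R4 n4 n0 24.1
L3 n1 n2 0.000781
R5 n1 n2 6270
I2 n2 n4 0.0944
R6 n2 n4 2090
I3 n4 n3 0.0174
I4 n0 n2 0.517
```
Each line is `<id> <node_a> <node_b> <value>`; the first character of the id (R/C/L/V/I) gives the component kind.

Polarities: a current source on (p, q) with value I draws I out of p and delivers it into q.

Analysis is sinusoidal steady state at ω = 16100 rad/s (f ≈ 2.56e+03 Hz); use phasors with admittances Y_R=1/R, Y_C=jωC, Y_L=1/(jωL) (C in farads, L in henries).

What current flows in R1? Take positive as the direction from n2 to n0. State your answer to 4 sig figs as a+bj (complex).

Apply KCL at each of the 4 non-ground nodes and solve the resulting linear system.
Node n1: branches {L1, L3, R5} → V_1 = 13.17+20.94j
Node n2: branches {L1, R1, L2, I1, L3, R5, I2, R6, I4} → V_2 = 13.17+20.94j
Node n3: branches {R2, R3, I3} → V_3 = 2.955+0.000j
Node n4: branches {C1, L2, I1, R4, I2, R6, I3} → V_4 = 11.66-1.259j

0.01208+0.01921j A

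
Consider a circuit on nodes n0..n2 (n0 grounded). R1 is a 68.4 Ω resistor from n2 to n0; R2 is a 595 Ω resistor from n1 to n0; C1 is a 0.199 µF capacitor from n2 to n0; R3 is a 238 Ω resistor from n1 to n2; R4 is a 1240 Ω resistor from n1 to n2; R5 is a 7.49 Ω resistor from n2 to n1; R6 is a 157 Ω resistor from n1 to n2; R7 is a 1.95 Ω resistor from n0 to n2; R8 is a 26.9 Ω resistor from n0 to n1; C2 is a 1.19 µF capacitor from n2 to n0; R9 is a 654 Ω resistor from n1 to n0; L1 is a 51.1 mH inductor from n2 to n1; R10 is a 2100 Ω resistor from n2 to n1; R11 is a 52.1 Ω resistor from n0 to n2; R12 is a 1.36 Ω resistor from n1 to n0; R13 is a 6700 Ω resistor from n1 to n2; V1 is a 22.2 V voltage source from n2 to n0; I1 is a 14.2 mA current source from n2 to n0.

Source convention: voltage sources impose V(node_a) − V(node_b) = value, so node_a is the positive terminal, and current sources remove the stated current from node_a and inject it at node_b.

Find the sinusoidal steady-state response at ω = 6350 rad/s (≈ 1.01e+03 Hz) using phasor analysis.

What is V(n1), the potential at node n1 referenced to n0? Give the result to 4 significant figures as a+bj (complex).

3.507-0.06254j V

MNA unknowns: 2 node voltages V₁..V_2 plus 1 source current (V1)
R1: Y=0.01462+0.000j on G[2,0]
R2: Y=0.001681+0.000j on G[1,0]
C1: Y=0.000+0.001264j on G[2,0]
R3: Y=0.004202+0.000j on G[1,2]
R4: Y=0.0008065+0.000j on G[1,2]
R5: Y=0.1335+0.000j on G[2,1]
R6: Y=0.006369+0.000j on G[1,2]
R7: Y=0.5128+0.000j on G[0,2]
R8: Y=0.03717+0.000j on G[0,1]
C2: Y=0.000+0.007556j on G[2,0]
R9: Y=0.001529+0.000j on G[1,0]
L1: Y=0.000-0.003082j on G[2,1]
R10: Y=0.0004762+0.000j on G[2,1]
R11: Y=0.01919+0.000j on G[0,2]
R12: Y=0.7353+0.000j on G[1,0]
R13: Y=0.0001493+0.000j on G[1,2]
V1: row V2−V0=22.2, i_V1 at 2,0
I1: z[2]−=0.0142, z[0]+=0.0142
solve → V1=3.507-0.06254j, V2=22.20+0.000j
aux → i_V1=-14.87-0.1473j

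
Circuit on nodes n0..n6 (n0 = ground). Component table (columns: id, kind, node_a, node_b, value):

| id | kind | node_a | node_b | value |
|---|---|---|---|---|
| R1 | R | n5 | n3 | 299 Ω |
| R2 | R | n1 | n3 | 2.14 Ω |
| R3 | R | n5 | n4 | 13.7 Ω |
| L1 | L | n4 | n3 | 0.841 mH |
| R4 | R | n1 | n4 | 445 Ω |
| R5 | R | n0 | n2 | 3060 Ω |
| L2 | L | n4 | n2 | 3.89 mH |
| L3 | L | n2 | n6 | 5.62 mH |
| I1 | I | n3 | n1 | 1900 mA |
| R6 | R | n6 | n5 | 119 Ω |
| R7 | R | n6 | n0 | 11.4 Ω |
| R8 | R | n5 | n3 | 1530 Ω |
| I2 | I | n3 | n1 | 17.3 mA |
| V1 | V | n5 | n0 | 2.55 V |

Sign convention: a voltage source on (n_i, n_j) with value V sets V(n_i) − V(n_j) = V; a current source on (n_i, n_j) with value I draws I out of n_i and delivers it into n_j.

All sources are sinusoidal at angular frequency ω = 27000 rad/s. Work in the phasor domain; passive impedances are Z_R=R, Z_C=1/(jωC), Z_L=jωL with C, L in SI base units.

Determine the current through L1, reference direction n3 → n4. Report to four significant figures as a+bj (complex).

-0.009011+0.0007668j A

MNA unknowns: 6 node voltages V₁..V_6 plus 1 source current (V1)
R1: Y=0.003344+0.000j on G[5,3]
R2: Y=0.4673+0.000j on G[1,3]
R3: Y=0.07299+0.000j on G[5,4]
L1: Y=0.000-0.04404j on G[4,3]
R4: Y=0.002247+0.000j on G[1,4]
R5: Y=0.0003268+0.000j on G[0,2]
L2: Y=0.000-0.009521j on G[4,2]
L3: Y=0.000-0.006590j on G[2,6]
I1: z[3]−=1.9, z[1]+=1.9
R6: Y=0.008403+0.000j on G[6,5]
R7: Y=0.08772+0.000j on G[6,0]
R8: Y=0.0006536+0.000j on G[5,3]
I2: z[3]−=0.0173, z[1]+=0.0173
V1: row V5−V0=2.55, i_V1 at 5,0
solve → V1=6.602-0.07636j, V2=1.593+0.004684j, V3=2.518-0.07734j, V4=2.536+0.1273j, V5=2.550+0.000j, V6=0.2297-0.09344j
aux → i_V1=-0.02067+0.008195j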